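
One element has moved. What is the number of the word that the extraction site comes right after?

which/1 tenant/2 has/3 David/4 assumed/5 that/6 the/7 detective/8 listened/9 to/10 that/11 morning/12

The displaced element is "which tenant" (word 2).
It is linked across 1 clause boundary (that).
It functions as the object of the preposition "to" of "listened", so the gap sits immediately after word 10 ("to").
Base order: David has assumed that the detective listened to which tenant that morning.

10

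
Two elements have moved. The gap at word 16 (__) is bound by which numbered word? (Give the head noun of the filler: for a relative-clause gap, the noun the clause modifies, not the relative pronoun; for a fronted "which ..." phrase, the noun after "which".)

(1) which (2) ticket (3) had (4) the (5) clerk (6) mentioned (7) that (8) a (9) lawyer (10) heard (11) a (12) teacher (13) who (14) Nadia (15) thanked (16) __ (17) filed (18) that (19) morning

12

The marked gap is inside the relative clause, the direct object of "thanked".
Its filler is the head noun "teacher" (via "who"), at word 12.
(The other dependency links word 2 to a gap after word 17.)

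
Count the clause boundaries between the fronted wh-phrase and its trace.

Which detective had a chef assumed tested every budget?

1

"which detective" is extracted from the subject of "tested".
Boundaries crossed, outermost first: [Ø] — 1 in total.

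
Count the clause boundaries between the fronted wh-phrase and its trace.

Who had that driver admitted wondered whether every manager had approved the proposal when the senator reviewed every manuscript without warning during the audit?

"who" is extracted from the subject of "wondered".
Boundaries crossed, outermost first: [Ø] — 1 in total.

1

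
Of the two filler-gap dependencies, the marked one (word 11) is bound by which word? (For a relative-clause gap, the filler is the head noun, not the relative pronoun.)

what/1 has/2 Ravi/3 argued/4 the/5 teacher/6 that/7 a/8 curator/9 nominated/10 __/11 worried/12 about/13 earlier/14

6

The marked gap is inside the relative clause, the direct object of "nominated".
Its filler is the head noun "teacher" (via "that"), at word 6.
(The other dependency links word 1 to a gap after word 13.)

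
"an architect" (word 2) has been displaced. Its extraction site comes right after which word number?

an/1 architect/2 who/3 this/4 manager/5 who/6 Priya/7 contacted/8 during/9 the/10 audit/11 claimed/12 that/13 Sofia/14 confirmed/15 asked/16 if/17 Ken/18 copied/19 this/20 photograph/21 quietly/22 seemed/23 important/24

The displaced element is "an architect" (word 2).
It is linked across 2 clause boundaries (that → Ø).
It functions as the subject of "asked", so the gap sits immediately after word 15 ("confirmed").
Base order: This manager who Priya contacted during the audit claimed that Sofia confirmed an architect asked if Ken copied this photograph quietly.

15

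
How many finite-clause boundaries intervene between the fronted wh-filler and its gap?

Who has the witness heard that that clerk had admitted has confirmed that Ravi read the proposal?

"who" is extracted from the subject of "confirmed".
Boundaries crossed, outermost first: [that], [Ø] — 2 in total.

2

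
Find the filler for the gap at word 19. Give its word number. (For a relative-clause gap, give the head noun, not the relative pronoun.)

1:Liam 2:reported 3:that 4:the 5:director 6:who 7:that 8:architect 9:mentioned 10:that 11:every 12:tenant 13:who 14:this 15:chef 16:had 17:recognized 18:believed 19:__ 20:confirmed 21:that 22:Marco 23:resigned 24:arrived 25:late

5

The gap at 19 is the subject of "confirmed", inside a relative clause.
The relative pronoun is "who" (word 6); it is bound by the head noun immediately before it.
Its filler is the head noun "director", at word 5.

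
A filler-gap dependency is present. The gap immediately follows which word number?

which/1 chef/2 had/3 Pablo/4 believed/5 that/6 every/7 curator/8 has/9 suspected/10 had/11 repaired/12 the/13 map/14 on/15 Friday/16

The displaced element is "which chef" (word 2).
It is linked across 2 clause boundaries (that → Ø).
It functions as the subject of "repaired", so the gap sits immediately after word 10 ("suspected").
Base order: Pablo had believed that every curator has suspected that which chef had repaired the map on Friday.

10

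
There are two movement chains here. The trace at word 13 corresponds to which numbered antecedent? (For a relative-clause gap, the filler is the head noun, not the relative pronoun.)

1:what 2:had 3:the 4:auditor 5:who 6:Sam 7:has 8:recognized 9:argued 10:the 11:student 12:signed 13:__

1

The marked gap is the direct object of "signed".
Its filler is the fronted wh-phrase "what", at word 1.
(The other dependency links word 4 to a gap after word 8.)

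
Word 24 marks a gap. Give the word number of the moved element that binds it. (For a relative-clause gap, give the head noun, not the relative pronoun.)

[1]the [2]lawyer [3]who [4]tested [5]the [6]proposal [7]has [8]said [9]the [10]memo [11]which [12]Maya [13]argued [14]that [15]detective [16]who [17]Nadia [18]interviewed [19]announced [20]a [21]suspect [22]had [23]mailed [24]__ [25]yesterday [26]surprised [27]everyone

The gap at 24 is the object of "mailed", inside a relative clause.
The relative pronoun is "which" (word 11); it is bound by the head noun immediately before it.
Its filler is the head noun "memo", at word 10.

10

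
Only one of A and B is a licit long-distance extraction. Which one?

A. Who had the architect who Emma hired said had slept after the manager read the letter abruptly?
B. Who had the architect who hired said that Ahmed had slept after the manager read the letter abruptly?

In B, the wh-phrase is extracted from inside a complex-NP island (relative clause) (introduced by "who"), which blocks movement.
In A, the extraction path crosses only that-complement boundaries, which are transparent.
So A is grammatical.

A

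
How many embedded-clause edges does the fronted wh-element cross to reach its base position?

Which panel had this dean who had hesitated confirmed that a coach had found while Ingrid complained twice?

"which panel" is extracted from the object of "found".
Boundaries crossed, outermost first: [that] — 1 in total.

1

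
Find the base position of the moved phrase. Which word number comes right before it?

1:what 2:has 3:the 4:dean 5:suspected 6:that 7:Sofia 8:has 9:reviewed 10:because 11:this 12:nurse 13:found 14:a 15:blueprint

9

The displaced element is "what" (word 1).
It is linked across 1 clause boundary (that).
It functions as the direct object of "reviewed", so the gap sits immediately after word 9 ("reviewed").
Base order: The dean has suspected that Sofia has reviewed what because this nurse found a blueprint.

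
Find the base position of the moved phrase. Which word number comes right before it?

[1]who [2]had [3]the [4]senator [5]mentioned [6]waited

5

The displaced element is "who" (word 1).
It is linked across 1 clause boundary (Ø).
It functions as the subject of "waited", so the gap sits immediately after word 5 ("mentioned").
Base order: The senator had mentioned who waited.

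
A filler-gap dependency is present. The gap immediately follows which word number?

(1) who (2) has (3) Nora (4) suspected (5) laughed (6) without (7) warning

The displaced element is "who" (word 1).
It is linked across 1 clause boundary (Ø).
It functions as the subject of "laughed", so the gap sits immediately after word 4 ("suspected").
Base order: Nora has suspected who laughed without warning.

4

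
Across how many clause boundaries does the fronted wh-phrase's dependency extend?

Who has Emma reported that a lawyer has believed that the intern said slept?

"who" is extracted from the subject of "slept".
Boundaries crossed, outermost first: [that], [that], [Ø] — 3 in total.

3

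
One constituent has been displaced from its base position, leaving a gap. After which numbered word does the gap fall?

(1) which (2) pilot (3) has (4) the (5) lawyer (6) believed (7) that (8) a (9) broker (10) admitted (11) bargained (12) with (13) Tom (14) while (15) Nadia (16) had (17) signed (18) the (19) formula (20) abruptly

10

The displaced element is "which pilot" (word 2).
It is linked across 2 clause boundaries (that → Ø).
It functions as the subject of "bargained", so the gap sits immediately after word 10 ("admitted").
Base order: The lawyer has believed that a broker admitted that which pilot bargained with Tom while Nadia had signed the formula abruptly.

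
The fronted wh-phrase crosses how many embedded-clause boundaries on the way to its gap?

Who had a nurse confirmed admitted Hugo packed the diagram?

1

"who" is extracted from the subject of "admitted".
Boundaries crossed, outermost first: [Ø] — 1 in total.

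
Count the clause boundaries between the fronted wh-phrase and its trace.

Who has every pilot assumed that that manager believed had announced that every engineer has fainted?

"who" is extracted from the subject of "announced".
Boundaries crossed, outermost first: [that], [Ø] — 2 in total.

2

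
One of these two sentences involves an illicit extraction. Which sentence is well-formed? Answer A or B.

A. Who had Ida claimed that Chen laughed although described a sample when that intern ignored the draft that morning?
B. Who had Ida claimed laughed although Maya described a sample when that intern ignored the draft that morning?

In A, the wh-phrase is extracted from inside an adjunct island (introduced by "although"), which blocks movement.
In B, the extraction path crosses only that-complement boundaries, which are transparent.
So B is grammatical.

B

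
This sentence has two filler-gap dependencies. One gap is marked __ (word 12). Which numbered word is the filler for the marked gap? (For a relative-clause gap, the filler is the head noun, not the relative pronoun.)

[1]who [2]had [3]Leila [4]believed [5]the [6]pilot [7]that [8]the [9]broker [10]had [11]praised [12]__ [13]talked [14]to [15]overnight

6

The marked gap is inside the relative clause, the direct object of "praised".
Its filler is the head noun "pilot" (via "that"), at word 6.
(The other dependency links word 1 to a gap after word 14.)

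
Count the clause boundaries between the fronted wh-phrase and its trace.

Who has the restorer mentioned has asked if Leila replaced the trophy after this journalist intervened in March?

"who" is extracted from the subject of "asked".
Boundaries crossed, outermost first: [Ø] — 1 in total.

1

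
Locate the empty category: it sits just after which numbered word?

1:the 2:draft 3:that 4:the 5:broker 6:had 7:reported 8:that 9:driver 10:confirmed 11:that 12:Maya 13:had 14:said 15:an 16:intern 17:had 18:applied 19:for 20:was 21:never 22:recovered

The displaced element is "the draft" (word 2).
It is linked across 3 clause boundaries (Ø → that → Ø).
It functions as the object of the preposition "for" of "applied", so the gap sits immediately after word 19 ("for").
Base order: The broker had reported that driver confirmed that Maya had said an intern had applied for the draft.

19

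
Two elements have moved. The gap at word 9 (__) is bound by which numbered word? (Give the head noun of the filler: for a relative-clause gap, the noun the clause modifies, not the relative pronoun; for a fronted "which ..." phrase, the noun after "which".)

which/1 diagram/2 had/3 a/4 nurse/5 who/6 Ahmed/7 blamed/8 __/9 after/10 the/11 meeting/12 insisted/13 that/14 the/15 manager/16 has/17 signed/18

The marked gap is inside the relative clause, the direct object of "blamed".
Its filler is the head noun "nurse" (via "who"), at word 5.
(The other dependency links word 2 to a gap after word 18.)

5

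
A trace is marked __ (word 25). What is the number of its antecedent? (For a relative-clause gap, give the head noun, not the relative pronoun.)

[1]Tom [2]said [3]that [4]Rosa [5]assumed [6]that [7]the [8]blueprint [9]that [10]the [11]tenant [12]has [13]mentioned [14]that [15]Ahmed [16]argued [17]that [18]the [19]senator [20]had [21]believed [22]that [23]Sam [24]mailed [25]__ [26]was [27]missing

The gap at 25 is the object of "mailed", inside a relative clause.
The relative pronoun is "that" (word 9); it is bound by the head noun immediately before it.
Its filler is the head noun "blueprint", at word 8.

8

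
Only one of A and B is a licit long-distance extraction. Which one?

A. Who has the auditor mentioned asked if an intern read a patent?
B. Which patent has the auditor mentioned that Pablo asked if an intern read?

A

In B, the wh-phrase is extracted from inside a wh-island (introduced by "if"), which blocks movement.
In A, the extraction path crosses only that-complement boundaries, which are transparent.
So A is grammatical.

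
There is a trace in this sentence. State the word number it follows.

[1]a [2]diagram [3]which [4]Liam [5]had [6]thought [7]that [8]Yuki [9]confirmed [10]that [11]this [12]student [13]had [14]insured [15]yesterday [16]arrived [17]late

The displaced element is "a diagram" (word 2).
It is linked across 2 clause boundaries (that → that).
It functions as the direct object of "insured", so the gap sits immediately after word 14 ("insured").
Base order: Liam had thought that Yuki confirmed that this student had insured a diagram yesterday.

14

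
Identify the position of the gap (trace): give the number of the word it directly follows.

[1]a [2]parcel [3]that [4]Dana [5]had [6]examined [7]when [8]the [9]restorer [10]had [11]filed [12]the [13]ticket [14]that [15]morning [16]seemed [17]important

The displaced element is "a parcel" (word 2).
It functions as the direct object of "examined", so the gap sits immediately after word 6 ("examined").
Base order: Dana had examined a parcel when the restorer had filed the ticket that morning.

6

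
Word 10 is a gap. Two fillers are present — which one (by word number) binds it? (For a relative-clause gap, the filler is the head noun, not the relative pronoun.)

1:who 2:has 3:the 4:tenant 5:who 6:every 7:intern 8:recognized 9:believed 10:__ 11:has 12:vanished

1

The marked gap is the subject of "vanished".
Its filler is the fronted wh-phrase "who", at word 1.
(The other dependency links word 4 to a gap after word 8.)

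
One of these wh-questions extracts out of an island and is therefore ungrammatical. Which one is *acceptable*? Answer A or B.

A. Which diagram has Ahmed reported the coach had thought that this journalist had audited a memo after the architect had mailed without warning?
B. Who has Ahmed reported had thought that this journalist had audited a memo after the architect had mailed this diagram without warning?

B

In A, the wh-phrase is extracted from inside an adjunct island (introduced by "after"), which blocks movement.
In B, the extraction path crosses only that-complement boundaries, which are transparent.
So B is grammatical.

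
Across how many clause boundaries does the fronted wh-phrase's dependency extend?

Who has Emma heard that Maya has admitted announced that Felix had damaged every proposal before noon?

"who" is extracted from the subject of "announced".
Boundaries crossed, outermost first: [that], [Ø] — 2 in total.

2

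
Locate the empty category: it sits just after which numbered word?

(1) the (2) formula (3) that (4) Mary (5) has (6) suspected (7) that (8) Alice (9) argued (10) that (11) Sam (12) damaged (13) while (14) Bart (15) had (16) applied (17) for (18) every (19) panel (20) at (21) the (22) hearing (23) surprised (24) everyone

12

The displaced element is "the formula" (word 2).
It is linked across 2 clause boundaries (that → that).
It functions as the direct object of "damaged", so the gap sits immediately after word 12 ("damaged").
Base order: Mary has suspected that Alice argued that Sam damaged the formula while Bart had applied for every panel at the hearing.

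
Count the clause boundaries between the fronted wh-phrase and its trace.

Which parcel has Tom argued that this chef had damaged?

"which parcel" is extracted from the object of "damaged".
Boundaries crossed, outermost first: [that] — 1 in total.

1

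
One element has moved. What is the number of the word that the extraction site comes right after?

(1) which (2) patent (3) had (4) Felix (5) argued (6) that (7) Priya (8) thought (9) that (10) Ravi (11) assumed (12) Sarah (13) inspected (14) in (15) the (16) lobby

13

The displaced element is "which patent" (word 2).
It is linked across 3 clause boundaries (that → that → Ø).
It functions as the direct object of "inspected", so the gap sits immediately after word 13 ("inspected").
Base order: Felix had argued that Priya thought that Ravi assumed Sarah inspected which patent in the lobby.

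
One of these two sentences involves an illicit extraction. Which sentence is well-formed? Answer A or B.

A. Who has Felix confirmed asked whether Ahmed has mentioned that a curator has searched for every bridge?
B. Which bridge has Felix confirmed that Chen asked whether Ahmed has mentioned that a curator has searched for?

A

In B, the wh-phrase is extracted from inside a wh-island (introduced by "whether"), which blocks movement.
In A, the extraction path crosses only that-complement boundaries, which are transparent.
So A is grammatical.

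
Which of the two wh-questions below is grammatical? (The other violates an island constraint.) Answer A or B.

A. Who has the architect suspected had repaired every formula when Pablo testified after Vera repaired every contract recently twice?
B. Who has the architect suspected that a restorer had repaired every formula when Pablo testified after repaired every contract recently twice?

In B, the wh-phrase is extracted from inside an adjunct island (introduced by "when"), which blocks movement.
In A, the extraction path crosses only that-complement boundaries, which are transparent.
So A is grammatical.

A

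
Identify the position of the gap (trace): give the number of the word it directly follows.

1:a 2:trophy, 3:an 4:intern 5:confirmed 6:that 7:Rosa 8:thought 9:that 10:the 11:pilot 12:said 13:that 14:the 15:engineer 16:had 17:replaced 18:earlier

The displaced element is "a trophy" (word 2).
It is linked across 3 clause boundaries (that → that → that).
It functions as the direct object of "replaced", so the gap sits immediately after word 17 ("replaced").
Base order: An intern confirmed that Rosa thought that the pilot said that the engineer had replaced a trophy earlier.

17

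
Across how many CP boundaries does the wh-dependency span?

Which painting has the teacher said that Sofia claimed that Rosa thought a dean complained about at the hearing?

3

"which painting" is extracted from the PP object of "complained".
Boundaries crossed, outermost first: [that], [that], [Ø] — 3 in total.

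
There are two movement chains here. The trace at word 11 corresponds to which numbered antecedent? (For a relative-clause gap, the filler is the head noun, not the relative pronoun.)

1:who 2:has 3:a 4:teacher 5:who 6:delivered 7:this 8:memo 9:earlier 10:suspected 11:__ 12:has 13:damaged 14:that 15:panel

The marked gap is the subject of "damaged".
Its filler is the fronted wh-phrase "who", at word 1.
(The other dependency links word 4 to a gap after word 5.)

1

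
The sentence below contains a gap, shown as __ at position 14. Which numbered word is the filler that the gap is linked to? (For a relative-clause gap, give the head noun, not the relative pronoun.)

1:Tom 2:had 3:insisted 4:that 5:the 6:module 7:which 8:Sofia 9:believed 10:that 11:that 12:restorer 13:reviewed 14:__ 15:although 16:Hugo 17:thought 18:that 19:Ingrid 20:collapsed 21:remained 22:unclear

6

The gap at 14 is the object of "reviewed", inside a relative clause.
The relative pronoun is "which" (word 7); it is bound by the head noun immediately before it.
Its filler is the head noun "module", at word 6.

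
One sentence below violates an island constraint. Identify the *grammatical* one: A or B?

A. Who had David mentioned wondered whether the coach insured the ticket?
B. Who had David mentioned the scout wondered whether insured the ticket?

A

In B, the wh-phrase is extracted from inside a wh-island (introduced by "whether"), which blocks movement.
In A, the extraction path crosses only that-complement boundaries, which are transparent.
So A is grammatical.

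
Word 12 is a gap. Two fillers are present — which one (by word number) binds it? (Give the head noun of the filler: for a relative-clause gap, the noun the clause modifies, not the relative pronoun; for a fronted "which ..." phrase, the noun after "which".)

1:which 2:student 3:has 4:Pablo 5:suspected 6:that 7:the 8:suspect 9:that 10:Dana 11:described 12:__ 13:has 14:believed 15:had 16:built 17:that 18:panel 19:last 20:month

The marked gap is inside the relative clause, the direct object of "described".
Its filler is the head noun "suspect" (via "that"), at word 8.
(The other dependency links word 2 to a gap after word 14.)

8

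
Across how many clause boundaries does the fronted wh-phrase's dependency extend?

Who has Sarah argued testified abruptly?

1

"who" is extracted from the subject of "testified".
Boundaries crossed, outermost first: [Ø] — 1 in total.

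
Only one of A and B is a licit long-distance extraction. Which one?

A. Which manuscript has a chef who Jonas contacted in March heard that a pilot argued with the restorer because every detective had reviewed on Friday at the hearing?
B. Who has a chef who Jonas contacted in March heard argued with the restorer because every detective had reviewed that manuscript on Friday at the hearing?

B

In A, the wh-phrase is extracted from inside an adjunct island (introduced by "because"), which blocks movement.
In B, the extraction path crosses only that-complement boundaries, which are transparent.
So B is grammatical.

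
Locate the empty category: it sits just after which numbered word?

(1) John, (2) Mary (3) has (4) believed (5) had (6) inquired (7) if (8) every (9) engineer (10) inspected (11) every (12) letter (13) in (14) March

The displaced element is "John" (word 1).
It is linked across 1 clause boundary (Ø).
It functions as the subject of "inquired", so the gap sits immediately after word 4 ("believed").
Base order: Mary has believed John had inquired if every engineer inspected every letter in March.

4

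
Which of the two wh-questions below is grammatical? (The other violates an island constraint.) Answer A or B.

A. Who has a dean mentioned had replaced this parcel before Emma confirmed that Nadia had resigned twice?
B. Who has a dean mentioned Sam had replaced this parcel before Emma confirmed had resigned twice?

In B, the wh-phrase is extracted from inside an adjunct island (introduced by "before"), which blocks movement.
In A, the extraction path crosses only that-complement boundaries, which are transparent.
So A is grammatical.

A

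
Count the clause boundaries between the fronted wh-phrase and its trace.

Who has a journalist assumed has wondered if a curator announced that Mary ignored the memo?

"who" is extracted from the subject of "wondered".
Boundaries crossed, outermost first: [Ø] — 1 in total.

1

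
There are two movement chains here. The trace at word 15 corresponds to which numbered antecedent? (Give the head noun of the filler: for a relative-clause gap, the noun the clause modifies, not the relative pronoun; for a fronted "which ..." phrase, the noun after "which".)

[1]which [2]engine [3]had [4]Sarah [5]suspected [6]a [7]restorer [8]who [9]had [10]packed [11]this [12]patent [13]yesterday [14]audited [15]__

2

The marked gap is the direct object of "audited".
Its filler is the fronted wh-phrase "which engine", at word 2.
(The other dependency links word 7 to a gap after word 8.)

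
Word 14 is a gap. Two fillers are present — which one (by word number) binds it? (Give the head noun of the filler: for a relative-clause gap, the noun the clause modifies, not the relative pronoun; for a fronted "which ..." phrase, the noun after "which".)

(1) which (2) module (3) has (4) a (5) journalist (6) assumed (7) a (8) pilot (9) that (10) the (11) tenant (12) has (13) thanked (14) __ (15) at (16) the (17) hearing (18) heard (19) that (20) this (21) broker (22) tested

The marked gap is inside the relative clause, the direct object of "thanked".
Its filler is the head noun "pilot" (via "that"), at word 8.
(The other dependency links word 2 to a gap after word 22.)

8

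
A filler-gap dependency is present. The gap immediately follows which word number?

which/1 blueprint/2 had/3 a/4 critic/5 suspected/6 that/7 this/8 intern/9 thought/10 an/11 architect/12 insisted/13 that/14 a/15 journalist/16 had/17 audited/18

18

The displaced element is "which blueprint" (word 2).
It is linked across 3 clause boundaries (that → Ø → that).
It functions as the direct object of "audited", so the gap sits immediately after word 18 ("audited").
Base order: A critic had suspected that this intern thought an architect insisted that a journalist had audited which blueprint.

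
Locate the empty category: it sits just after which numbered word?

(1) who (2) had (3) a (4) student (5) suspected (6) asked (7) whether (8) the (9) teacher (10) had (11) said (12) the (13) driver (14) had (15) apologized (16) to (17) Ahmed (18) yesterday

The displaced element is "who" (word 1).
It is linked across 1 clause boundary (Ø).
It functions as the subject of "asked", so the gap sits immediately after word 5 ("suspected").
Base order: A student had suspected that who asked whether the teacher had said the driver had apologized to Ahmed yesterday.

5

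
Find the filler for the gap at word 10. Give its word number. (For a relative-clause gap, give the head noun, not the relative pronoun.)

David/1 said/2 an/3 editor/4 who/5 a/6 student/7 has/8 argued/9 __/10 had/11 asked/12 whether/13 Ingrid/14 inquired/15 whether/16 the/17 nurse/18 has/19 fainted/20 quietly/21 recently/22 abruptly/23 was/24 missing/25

4

The gap at 10 is the subject of "asked", inside a relative clause.
The relative pronoun is "who" (word 5); it is bound by the head noun immediately before it.
Its filler is the head noun "editor", at word 4.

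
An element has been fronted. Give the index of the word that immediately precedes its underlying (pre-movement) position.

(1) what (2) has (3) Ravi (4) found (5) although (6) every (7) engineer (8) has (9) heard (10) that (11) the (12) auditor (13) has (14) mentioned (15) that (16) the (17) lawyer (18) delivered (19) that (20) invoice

4

The displaced element is "what" (word 1).
It functions as the direct object of "found", so the gap sits immediately after word 4 ("found").
Base order: Ravi has found what although every engineer has heard that the auditor has mentioned that the lawyer delivered that invoice.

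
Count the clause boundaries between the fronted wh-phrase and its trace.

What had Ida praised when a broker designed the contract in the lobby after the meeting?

0

"what" originates inside the matrix clause — no clause boundary is crossed.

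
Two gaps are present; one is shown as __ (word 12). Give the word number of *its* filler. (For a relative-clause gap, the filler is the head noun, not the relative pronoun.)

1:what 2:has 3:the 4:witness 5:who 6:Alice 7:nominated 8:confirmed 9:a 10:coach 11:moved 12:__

The marked gap is the direct object of "moved".
Its filler is the fronted wh-phrase "what", at word 1.
(The other dependency links word 4 to a gap after word 7.)

1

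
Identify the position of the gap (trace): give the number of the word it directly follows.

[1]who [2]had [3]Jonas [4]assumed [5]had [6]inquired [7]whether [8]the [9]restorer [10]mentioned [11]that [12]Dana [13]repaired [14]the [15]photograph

The displaced element is "who" (word 1).
It is linked across 1 clause boundary (Ø).
It functions as the subject of "inquired", so the gap sits immediately after word 4 ("assumed").
Base order: Jonas had assumed that who had inquired whether the restorer mentioned that Dana repaired the photograph.

4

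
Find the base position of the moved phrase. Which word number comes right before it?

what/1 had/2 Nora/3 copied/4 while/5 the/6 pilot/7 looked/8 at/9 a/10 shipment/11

The displaced element is "what" (word 1).
It functions as the direct object of "copied", so the gap sits immediately after word 4 ("copied").
Base order: Nora had copied what while the pilot looked at a shipment.

4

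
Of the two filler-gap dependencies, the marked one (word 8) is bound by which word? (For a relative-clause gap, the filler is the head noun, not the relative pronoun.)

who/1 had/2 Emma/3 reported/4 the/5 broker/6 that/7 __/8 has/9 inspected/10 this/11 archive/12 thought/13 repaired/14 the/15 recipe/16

6

The marked gap is inside the relative clause, the subject of "inspected".
Its filler is the head noun "broker" (via "that"), at word 6.
(The other dependency links word 1 to a gap after word 13.)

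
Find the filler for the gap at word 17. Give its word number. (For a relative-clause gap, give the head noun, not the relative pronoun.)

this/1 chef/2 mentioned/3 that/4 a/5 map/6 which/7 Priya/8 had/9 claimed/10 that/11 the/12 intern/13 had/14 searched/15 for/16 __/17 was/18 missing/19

6

The gap at 17 is the prepositional object of "searched", inside a relative clause.
The relative pronoun is "which" (word 7); it is bound by the head noun immediately before it.
Its filler is the head noun "map", at word 6.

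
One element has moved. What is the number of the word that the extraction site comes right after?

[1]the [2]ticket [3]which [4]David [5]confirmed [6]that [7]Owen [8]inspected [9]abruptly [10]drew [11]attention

8

The displaced element is "the ticket" (word 2).
It is linked across 1 clause boundary (that).
It functions as the direct object of "inspected", so the gap sits immediately after word 8 ("inspected").
Base order: David confirmed that Owen inspected the ticket abruptly.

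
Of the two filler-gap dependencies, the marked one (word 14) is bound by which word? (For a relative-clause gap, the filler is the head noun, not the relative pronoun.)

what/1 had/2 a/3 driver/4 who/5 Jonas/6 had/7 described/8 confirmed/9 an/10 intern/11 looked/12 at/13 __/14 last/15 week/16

1

The marked gap is the object of the preposition "at" of "looked".
Its filler is the fronted wh-phrase "what", at word 1.
(The other dependency links word 4 to a gap after word 8.)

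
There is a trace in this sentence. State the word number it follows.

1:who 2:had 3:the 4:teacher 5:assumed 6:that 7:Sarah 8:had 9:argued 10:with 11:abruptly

10

The displaced element is "who" (word 1).
It is linked across 1 clause boundary (that).
It functions as the object of the preposition "with" of "argued", so the gap sits immediately after word 10 ("with").
Base order: The teacher had assumed that Sarah had argued with who abruptly.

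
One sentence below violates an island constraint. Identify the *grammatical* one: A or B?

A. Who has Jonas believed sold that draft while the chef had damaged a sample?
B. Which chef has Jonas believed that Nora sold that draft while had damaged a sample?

A

In B, the wh-phrase is extracted from inside an adjunct island (introduced by "while"), which blocks movement.
In A, the extraction path crosses only that-complement boundaries, which are transparent.
So A is grammatical.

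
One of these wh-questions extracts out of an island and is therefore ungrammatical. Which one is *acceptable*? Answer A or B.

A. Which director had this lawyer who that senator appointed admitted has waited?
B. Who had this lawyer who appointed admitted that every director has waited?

A

In B, the wh-phrase is extracted from inside a complex-NP island (relative clause) (introduced by "who"), which blocks movement.
In A, the extraction path crosses only that-complement boundaries, which are transparent.
So A is grammatical.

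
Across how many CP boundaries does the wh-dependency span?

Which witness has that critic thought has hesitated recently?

"which witness" is extracted from the subject of "hesitated".
Boundaries crossed, outermost first: [Ø] — 1 in total.

1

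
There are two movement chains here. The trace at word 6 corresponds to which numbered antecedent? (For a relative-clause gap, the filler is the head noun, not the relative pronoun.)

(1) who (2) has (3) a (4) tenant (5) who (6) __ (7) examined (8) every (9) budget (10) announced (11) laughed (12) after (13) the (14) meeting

4

The marked gap is inside the relative clause, the subject of "examined".
Its filler is the head noun "tenant" (via "who"), at word 4.
(The other dependency links word 1 to a gap after word 10.)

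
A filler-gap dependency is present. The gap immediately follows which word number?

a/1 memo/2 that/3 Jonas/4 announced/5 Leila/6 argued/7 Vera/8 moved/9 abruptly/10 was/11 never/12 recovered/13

The displaced element is "a memo" (word 2).
It is linked across 2 clause boundaries (Ø → Ø).
It functions as the direct object of "moved", so the gap sits immediately after word 9 ("moved").
Base order: Jonas announced Leila argued Vera moved a memo abruptly.

9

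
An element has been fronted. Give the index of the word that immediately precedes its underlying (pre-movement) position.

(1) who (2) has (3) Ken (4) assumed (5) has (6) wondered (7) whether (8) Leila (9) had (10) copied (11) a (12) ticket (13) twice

The displaced element is "who" (word 1).
It is linked across 1 clause boundary (Ø).
It functions as the subject of "wondered", so the gap sits immediately after word 4 ("assumed").
Base order: Ken has assumed that who has wondered whether Leila had copied a ticket twice.

4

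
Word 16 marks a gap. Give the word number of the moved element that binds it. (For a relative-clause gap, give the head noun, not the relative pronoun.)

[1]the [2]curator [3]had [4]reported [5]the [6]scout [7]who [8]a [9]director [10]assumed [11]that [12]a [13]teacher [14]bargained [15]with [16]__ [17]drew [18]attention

6

The gap at 16 is the prepositional object of "bargained", inside a relative clause.
The relative pronoun is "who" (word 7); it is bound by the head noun immediately before it.
Its filler is the head noun "scout", at word 6.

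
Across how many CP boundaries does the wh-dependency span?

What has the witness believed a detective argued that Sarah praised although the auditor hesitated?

2

"what" is extracted from the object of "praised".
Boundaries crossed, outermost first: [Ø], [that] — 2 in total.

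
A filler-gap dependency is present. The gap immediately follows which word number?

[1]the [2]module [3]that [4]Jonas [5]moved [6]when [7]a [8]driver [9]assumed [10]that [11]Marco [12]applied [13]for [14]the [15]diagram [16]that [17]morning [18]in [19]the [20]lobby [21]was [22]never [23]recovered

The displaced element is "the module" (word 2).
It functions as the direct object of "moved", so the gap sits immediately after word 5 ("moved").
Base order: Jonas moved the module when a driver assumed that Marco applied for the diagram that morning in the lobby.

5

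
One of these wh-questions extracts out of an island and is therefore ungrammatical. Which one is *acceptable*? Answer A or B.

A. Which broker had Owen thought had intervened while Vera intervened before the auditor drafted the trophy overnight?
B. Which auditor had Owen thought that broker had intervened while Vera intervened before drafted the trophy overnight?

A

In B, the wh-phrase is extracted from inside an adjunct island (introduced by "while"), which blocks movement.
In A, the extraction path crosses only that-complement boundaries, which are transparent.
So A is grammatical.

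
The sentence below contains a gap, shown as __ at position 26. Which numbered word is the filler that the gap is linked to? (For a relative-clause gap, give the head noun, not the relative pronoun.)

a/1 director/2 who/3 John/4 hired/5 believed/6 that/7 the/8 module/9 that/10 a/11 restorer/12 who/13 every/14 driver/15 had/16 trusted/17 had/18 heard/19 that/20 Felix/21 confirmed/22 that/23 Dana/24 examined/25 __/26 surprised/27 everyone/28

The gap at 26 is the object of "examined", inside a relative clause.
The relative pronoun is "that" (word 10); it is bound by the head noun immediately before it.
Its filler is the head noun "module", at word 9.

9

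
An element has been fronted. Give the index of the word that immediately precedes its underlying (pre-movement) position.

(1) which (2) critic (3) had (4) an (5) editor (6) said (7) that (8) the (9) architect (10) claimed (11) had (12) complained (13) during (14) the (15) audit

The displaced element is "which critic" (word 2).
It is linked across 2 clause boundaries (that → Ø).
It functions as the subject of "complained", so the gap sits immediately after word 10 ("claimed").
Base order: An editor had said that the architect claimed that which critic had complained during the audit.

10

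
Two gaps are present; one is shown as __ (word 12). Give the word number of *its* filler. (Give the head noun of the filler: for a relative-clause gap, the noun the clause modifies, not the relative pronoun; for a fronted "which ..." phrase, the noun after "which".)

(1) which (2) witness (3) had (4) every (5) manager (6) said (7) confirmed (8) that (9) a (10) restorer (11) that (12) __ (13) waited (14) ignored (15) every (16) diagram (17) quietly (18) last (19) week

10

The marked gap is inside the relative clause, the subject of "waited".
Its filler is the head noun "restorer" (via "that"), at word 10.
(The other dependency links word 2 to a gap after word 6.)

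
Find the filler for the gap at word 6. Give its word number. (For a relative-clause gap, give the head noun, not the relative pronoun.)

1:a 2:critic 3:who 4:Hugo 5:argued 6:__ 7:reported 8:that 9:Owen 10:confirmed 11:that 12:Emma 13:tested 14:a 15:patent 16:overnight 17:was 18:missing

2

The gap at 6 is the subject of "reported", inside a relative clause.
The relative pronoun is "who" (word 3); it is bound by the head noun immediately before it.
Its filler is the head noun "critic", at word 2.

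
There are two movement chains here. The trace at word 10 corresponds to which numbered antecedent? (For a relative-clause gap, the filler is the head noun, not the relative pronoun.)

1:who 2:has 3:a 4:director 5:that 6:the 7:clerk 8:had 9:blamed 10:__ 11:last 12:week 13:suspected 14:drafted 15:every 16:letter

The marked gap is inside the relative clause, the direct object of "blamed".
Its filler is the head noun "director" (via "that"), at word 4.
(The other dependency links word 1 to a gap after word 13.)

4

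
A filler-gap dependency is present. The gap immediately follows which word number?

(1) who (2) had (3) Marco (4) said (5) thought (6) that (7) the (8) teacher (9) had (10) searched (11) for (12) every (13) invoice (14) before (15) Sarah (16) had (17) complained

The displaced element is "who" (word 1).
It is linked across 1 clause boundary (Ø).
It functions as the subject of "thought", so the gap sits immediately after word 4 ("said").
Base order: Marco had said that who thought that the teacher had searched for every invoice before Sarah had complained.

4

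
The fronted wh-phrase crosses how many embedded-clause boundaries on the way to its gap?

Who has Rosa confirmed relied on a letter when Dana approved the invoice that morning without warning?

"who" is extracted from the subject of "relied".
Boundaries crossed, outermost first: [Ø] — 1 in total.

1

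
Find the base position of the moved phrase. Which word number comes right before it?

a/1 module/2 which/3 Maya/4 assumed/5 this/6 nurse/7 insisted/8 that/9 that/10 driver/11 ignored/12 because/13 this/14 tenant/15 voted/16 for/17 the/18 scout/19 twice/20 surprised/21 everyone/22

The displaced element is "a module" (word 2).
It is linked across 2 clause boundaries (Ø → that).
It functions as the direct object of "ignored", so the gap sits immediately after word 12 ("ignored").
Base order: Maya assumed this nurse insisted that that driver ignored a module because this tenant voted for the scout twice.

12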